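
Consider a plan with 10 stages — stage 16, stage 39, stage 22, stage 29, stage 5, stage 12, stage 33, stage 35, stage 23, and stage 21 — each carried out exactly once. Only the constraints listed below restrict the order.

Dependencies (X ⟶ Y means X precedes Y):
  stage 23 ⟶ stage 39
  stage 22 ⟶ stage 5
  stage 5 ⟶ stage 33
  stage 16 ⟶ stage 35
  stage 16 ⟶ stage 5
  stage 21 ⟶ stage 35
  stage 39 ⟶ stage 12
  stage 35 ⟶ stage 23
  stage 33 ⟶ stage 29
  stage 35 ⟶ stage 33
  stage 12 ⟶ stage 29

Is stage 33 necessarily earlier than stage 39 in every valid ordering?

No

No chain of constraints connects stage 33 to stage 39 in either direction.
There exist valid orderings with stage 39 before stage 33, so stage 33 is not required to come first.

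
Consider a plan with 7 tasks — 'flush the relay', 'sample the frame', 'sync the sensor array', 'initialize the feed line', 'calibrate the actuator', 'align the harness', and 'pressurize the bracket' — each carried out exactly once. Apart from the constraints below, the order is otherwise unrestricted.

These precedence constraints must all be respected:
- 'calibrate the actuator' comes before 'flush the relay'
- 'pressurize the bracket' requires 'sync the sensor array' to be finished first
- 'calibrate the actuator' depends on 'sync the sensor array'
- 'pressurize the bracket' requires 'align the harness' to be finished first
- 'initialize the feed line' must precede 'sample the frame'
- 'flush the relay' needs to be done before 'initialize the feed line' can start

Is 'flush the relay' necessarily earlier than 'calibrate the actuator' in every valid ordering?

There is a chain 'calibrate the actuator' → 'flush the relay', which puts 'calibrate the actuator' before 'flush the relay'.
So 'flush the relay' never precedes 'calibrate the actuator'.

No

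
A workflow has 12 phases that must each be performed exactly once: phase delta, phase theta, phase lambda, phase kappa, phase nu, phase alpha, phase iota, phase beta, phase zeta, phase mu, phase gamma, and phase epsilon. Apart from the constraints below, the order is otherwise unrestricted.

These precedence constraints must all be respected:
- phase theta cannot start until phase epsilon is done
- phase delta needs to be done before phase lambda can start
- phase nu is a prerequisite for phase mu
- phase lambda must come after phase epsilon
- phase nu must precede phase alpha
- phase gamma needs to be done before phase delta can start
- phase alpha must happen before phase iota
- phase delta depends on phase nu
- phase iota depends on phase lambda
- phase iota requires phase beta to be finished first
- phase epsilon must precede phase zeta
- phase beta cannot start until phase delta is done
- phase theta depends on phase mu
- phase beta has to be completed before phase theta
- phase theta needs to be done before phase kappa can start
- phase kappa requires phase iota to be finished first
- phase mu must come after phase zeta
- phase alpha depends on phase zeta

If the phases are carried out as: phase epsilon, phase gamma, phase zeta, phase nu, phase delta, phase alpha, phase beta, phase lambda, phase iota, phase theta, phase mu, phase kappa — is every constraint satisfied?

Here phase mu comes after phase theta.
But one of the constraints requires phase mu before phase theta, so this ordering violates it.

No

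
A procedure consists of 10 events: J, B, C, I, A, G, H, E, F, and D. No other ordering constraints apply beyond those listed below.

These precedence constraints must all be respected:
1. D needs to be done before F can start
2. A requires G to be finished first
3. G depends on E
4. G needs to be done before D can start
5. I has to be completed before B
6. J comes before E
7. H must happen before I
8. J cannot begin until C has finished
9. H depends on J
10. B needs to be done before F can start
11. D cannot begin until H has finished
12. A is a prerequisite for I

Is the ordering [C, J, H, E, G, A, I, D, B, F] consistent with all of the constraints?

Yes

Every stated constraint is respected: H sits at position 3, ahead of D at position 8, and each of the other listed pairs likewise has the predecessor earlier in the sequence.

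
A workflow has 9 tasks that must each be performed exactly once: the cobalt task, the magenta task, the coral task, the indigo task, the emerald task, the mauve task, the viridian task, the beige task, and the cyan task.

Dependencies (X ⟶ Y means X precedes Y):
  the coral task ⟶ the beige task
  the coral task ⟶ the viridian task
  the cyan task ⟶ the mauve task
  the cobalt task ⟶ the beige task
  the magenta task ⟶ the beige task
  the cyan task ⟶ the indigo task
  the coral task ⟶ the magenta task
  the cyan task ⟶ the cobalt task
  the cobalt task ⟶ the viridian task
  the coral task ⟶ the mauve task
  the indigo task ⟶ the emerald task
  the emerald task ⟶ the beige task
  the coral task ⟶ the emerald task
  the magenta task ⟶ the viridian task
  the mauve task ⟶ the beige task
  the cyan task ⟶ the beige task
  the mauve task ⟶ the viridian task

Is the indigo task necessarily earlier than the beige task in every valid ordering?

Yes

Tracing the constraints gives a chain: the indigo task → the emerald task → the beige task.
That forces the indigo task before the beige task in every valid schedule.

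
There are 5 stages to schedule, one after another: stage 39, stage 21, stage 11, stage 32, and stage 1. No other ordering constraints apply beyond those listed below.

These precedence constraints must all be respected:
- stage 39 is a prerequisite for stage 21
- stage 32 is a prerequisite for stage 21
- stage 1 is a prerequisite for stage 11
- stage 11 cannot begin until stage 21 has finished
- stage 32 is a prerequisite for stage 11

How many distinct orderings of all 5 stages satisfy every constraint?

8

The stages with no prerequisites are stage 39, stage 32, stage 1; any of them can be placed first.
Systematically extending each partial ordering one stage at a time and counting, there are 8 complete orderings.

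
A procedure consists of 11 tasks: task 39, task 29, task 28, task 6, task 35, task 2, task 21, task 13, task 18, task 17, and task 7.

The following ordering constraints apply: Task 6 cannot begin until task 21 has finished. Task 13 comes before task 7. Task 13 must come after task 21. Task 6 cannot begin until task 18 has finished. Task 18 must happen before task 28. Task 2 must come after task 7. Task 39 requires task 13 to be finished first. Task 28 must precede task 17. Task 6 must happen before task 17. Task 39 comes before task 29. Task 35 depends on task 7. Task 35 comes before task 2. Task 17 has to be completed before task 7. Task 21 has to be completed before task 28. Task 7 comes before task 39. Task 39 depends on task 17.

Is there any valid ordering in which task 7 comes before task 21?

No

Following task 21 → task 13 → task 7, task 21 must precede task 7 in every valid ordering.
So no valid ordering can have task 7 before task 21.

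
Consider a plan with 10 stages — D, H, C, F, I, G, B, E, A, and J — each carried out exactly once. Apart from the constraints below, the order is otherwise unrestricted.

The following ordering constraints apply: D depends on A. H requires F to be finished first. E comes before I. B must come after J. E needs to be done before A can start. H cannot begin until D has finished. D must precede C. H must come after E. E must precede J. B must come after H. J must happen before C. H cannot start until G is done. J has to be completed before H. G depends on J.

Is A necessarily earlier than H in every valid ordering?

Yes

Tracing the constraints gives a chain: A → D → H.
So A must precede H in any valid ordering.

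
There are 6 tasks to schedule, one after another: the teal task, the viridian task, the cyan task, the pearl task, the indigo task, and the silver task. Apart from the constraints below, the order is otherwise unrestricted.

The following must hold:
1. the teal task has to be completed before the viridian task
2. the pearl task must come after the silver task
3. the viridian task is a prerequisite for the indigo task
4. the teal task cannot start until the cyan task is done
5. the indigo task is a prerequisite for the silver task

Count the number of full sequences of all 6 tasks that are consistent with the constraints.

1

Only the cyan task has no prerequisites, so it must go first.
Continuing from there, at each step only one task has all its prerequisites placed, so the ordering is fully determined — there is exactly 1.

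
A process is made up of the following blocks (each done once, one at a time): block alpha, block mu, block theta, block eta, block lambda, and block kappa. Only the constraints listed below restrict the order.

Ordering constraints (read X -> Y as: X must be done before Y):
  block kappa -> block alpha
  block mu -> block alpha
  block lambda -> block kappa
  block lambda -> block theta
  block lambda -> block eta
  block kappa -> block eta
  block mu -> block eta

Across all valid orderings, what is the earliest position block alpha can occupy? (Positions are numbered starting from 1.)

Working backwards through the constraints from block alpha, its full set of required predecessors is block mu, block lambda, block kappa — 3 of them.
With 3 mandatory predecessors, the earliest block alpha can sit is position 3+1 = 4, and placing just those 3 first achieves it.

4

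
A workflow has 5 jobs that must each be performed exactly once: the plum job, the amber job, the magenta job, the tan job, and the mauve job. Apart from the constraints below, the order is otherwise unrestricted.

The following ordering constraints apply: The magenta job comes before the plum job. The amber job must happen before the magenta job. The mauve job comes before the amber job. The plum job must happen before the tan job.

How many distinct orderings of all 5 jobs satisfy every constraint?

1

Only the mauve job has no prerequisites, so it must go first.
Continuing from there, at each step only one job has all its prerequisites placed, so the ordering is fully determined — there is exactly 1.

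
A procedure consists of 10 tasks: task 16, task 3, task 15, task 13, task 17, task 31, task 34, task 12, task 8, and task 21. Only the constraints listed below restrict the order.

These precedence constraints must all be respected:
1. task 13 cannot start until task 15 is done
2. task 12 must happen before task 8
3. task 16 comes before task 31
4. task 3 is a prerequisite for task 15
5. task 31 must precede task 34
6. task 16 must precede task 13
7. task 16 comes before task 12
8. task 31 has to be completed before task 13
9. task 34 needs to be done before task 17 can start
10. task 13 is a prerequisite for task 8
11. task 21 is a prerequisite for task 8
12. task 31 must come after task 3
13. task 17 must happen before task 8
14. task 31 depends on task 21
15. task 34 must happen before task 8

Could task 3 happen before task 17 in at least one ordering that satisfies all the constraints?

Every valid ordering already has task 3 before task 17 (the constraints require it), so in particular at least one does.

Yes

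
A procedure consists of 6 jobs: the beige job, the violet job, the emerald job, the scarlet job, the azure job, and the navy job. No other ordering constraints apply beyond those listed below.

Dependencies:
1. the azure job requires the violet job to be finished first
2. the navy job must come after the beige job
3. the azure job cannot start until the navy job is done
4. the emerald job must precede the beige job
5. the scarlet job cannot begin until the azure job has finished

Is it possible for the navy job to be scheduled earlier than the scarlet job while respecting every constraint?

Yes

The navy job is actually forced before the scarlet job by the constraints, so certainly some valid ordering has the navy job first.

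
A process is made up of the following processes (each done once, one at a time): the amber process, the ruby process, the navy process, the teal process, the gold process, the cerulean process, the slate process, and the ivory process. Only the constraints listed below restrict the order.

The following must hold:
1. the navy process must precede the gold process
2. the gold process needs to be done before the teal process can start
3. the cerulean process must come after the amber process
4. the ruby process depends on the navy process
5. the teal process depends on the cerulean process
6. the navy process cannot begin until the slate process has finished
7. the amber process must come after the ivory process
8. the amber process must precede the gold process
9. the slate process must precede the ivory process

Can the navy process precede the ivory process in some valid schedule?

No chain of constraints runs from the ivory process to the navy process, so the ivory process is not required to come first.
That means at least one valid schedule has the navy process before the ivory process.

Yes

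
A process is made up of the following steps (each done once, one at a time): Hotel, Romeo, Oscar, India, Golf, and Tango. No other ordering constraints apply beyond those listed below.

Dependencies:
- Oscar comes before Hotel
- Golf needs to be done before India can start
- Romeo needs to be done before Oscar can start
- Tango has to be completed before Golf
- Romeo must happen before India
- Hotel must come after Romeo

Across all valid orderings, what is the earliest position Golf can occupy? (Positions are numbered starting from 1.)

Working backwards through the constraints from Golf, its only required predecessor is Tango.
So at minimum 1 step comes before Golf, putting Golf no earlier than position 2. That position is achievable by scheduling exactly that predecessor first.

2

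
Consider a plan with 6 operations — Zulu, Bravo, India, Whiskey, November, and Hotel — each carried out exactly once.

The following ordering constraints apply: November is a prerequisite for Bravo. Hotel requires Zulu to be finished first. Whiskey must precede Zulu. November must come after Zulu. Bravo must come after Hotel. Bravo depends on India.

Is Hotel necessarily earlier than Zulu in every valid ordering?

No

The constraints actually force Zulu before Hotel (via Zulu → Hotel), not the other way around.
So Hotel never precedes Zulu.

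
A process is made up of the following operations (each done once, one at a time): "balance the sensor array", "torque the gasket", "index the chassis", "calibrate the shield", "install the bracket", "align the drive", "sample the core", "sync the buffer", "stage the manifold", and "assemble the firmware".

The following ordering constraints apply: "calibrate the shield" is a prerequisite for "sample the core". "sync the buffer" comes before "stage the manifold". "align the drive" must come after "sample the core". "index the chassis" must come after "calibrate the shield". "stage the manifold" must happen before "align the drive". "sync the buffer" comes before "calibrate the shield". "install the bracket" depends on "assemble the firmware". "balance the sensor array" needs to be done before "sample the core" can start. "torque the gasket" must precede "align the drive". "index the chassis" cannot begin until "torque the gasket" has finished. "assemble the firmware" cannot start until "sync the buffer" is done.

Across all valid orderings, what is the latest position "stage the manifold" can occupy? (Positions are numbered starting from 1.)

9

Following the constraints forward from "stage the manifold", its only required successor is "align the drive".
So at least 1 operation follows "stage the manifold", putting "stage the manifold" no later than position 9. That position is achievable by scheduling everything else first.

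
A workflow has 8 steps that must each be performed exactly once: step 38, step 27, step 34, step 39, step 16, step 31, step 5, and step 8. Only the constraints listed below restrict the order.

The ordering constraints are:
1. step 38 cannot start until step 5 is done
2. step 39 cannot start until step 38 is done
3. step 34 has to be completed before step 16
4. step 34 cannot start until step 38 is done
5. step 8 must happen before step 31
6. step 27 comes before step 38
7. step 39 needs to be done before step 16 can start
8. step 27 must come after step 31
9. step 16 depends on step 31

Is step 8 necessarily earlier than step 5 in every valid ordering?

Nothing in the constraints links step 8 and step 5; they are unordered relative to each other.
A valid ordering placing step 5 before step 8 exists, so the answer is no.

No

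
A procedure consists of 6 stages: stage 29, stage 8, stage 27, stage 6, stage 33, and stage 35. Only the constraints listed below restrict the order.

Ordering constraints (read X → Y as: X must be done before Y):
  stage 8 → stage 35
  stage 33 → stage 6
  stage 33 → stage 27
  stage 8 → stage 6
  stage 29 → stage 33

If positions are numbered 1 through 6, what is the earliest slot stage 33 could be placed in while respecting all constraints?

Working backwards through the constraints from stage 33, its only required predecessor is stage 29.
So at minimum 1 stage comes before stage 33, putting stage 33 no earlier than position 2. That position is achievable by scheduling exactly that predecessor first.

2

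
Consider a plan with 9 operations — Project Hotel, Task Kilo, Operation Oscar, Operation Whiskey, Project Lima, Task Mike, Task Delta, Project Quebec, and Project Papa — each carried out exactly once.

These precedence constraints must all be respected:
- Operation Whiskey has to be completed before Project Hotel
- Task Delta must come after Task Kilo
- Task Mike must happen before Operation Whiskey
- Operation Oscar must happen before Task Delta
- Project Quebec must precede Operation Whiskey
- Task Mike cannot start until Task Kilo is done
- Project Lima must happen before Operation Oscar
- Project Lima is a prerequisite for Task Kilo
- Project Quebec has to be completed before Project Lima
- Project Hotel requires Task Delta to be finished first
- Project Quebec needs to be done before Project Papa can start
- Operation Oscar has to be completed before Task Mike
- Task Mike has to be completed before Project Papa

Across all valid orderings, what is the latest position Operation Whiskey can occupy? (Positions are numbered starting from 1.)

Following the constraints forward from Operation Whiskey, its only required successor is Project Hotel.
With 1 mandatory successor out of 9 operations total, the latest slot for Operation Whiskey is 9−1 = 8, and it's reachable by doing all non-successors before Operation Whiskey.

8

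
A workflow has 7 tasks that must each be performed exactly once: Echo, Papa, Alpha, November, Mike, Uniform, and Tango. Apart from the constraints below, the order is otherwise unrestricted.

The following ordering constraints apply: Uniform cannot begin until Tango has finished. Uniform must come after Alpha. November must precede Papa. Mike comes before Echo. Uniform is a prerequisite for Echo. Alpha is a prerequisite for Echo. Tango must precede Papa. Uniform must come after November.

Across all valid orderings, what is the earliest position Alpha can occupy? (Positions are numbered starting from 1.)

Alpha has no prerequisites at all, so it can go in position 1.

1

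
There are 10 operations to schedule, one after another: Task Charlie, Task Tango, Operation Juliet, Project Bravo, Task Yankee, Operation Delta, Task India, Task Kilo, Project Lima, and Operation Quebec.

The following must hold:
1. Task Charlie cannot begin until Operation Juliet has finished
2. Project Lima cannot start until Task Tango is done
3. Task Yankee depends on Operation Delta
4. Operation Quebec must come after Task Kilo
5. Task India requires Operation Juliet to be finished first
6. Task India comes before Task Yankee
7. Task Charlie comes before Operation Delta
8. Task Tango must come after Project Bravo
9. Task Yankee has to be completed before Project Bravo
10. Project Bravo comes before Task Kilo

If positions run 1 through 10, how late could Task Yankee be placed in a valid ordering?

5

The operations that are forced after Task Yankee, directly or by a chain of constraints, are Task Tango, Project Bravo, Task Kilo, Project Lima, Operation Quebec. That's 5 operations.
With 5 mandatory successors out of 10 operations total, the latest slot for Task Yankee is 10−5 = 5, and it's reachable by doing all non-successors before Task Yankee.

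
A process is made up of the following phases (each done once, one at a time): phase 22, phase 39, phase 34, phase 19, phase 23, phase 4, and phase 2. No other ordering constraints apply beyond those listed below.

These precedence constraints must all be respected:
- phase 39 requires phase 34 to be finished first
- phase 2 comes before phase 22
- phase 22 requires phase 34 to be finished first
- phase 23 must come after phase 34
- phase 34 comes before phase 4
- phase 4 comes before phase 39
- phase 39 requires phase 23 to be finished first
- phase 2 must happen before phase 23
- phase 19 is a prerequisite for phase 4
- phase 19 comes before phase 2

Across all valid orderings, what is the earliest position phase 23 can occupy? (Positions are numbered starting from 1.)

Every phase that must precede phase 23 has to come before it. Tracing all chains that end at phase 23, those phases are: phase 34, phase 19, phase 2 — 3 in total.
So at minimum 3 phases come before phase 23, putting phase 23 no earlier than position 4. That position is achievable by scheduling exactly those predecessors first.

4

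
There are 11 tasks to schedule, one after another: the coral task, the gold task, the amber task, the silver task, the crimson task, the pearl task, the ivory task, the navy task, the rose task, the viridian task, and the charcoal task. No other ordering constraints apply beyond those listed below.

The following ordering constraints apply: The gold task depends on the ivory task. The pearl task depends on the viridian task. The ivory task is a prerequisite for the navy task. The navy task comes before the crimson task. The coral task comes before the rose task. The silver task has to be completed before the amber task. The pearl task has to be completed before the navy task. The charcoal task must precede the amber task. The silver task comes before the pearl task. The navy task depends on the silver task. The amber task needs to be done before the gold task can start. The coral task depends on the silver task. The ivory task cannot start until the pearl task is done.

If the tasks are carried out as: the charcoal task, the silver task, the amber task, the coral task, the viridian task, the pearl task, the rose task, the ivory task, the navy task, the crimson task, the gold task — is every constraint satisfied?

Every stated constraint is respected: the amber task sits at position 3, ahead of the gold task at position 11, and each of the other listed pairs likewise has the predecessor earlier in the sequence.

Yes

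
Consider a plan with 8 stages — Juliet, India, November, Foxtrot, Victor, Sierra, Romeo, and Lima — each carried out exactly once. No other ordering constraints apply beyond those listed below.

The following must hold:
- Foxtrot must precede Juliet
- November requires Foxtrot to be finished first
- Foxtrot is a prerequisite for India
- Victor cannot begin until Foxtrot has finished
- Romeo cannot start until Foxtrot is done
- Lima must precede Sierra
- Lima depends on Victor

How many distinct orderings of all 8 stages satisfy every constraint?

Only Foxtrot has no prerequisites, so it must go first.
Counting all ways to extend the partial order to a total order gives 840.

840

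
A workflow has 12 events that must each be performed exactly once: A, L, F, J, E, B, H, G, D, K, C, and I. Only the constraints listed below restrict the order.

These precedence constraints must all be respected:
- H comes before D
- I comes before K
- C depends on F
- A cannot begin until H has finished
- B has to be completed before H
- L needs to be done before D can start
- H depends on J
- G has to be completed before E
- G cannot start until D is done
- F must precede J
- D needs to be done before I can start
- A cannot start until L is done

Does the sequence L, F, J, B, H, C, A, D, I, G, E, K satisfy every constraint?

Going through the constraints one by one, each required predecessor appears earlier in the sequence than its dependent — e.g. L (position 1) is before D (position 8), as required.

Yes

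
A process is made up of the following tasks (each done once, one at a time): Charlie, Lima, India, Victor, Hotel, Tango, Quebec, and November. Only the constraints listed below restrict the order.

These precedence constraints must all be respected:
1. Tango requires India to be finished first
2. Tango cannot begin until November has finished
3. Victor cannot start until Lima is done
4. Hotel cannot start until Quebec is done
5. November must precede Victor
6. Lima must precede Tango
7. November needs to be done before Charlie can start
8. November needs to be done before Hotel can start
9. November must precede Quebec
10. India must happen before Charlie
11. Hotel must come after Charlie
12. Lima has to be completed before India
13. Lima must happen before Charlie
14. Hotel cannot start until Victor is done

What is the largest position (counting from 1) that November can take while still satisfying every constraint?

3

Following every chain forward from November, the tasks that must come later are Charlie, Victor, Hotel, Tango, Quebec — 5 of them.
So at least 5 tasks follow November, putting November no later than position 3. That position is achievable by scheduling everything else first.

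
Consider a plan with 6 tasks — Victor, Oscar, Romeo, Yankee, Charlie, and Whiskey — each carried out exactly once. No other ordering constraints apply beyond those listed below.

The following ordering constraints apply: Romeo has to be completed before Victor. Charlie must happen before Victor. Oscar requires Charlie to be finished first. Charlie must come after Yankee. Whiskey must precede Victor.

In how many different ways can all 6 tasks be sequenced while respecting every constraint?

The tasks with no prerequisites are Romeo, Yankee, Whiskey; any of them can be placed first.
Counting all ways to extend the partial order to a total order gives 32.

32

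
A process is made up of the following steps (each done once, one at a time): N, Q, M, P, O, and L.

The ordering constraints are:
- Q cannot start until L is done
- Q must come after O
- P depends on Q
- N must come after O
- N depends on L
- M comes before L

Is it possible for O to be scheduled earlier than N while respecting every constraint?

Yes

The constraints force O before N, so yes — every valid ordering has O earlier.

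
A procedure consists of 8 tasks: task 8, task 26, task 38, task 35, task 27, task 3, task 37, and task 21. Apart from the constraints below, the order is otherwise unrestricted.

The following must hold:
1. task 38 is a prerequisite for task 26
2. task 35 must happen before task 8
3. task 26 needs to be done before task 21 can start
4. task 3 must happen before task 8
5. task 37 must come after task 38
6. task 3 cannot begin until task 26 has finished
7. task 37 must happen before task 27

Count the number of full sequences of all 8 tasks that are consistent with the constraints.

276

2 tasks have no prerequisites (task 38, task 35), so any of them could come first.
Enumerating by repeatedly choosing an available task (one whose prerequisites are all placed) gives 276 distinct complete orderings.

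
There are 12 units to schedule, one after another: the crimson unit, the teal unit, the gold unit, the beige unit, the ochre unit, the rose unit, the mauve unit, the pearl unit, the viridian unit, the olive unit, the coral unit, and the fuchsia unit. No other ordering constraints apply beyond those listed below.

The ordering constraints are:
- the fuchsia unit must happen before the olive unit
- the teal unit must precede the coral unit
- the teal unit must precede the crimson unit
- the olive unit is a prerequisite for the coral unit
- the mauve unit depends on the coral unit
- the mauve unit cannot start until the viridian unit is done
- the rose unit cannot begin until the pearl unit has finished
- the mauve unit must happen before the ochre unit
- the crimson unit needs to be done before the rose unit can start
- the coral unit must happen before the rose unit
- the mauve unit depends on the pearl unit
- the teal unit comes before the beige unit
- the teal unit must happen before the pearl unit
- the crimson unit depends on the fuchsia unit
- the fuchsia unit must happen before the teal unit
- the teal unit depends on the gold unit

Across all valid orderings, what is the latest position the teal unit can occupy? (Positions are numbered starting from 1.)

5

Following every chain forward from the teal unit, the units that must come later are the crimson unit, the beige unit, the ochre unit, the rose unit, the mauve unit, the pearl unit, the coral unit — 7 of them.
So at least 7 units follow the teal unit, putting the teal unit no later than position 5. That position is achievable by scheduling everything else first.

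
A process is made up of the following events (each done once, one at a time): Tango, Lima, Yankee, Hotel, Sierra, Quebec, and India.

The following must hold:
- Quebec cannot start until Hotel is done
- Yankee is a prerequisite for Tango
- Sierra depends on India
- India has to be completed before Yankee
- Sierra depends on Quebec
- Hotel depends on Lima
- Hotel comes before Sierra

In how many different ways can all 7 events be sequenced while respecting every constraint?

2 events have no prerequisites (Lima, India), so any of them could come first.
Counting all ways to extend the partial order to a total order gives 34.

34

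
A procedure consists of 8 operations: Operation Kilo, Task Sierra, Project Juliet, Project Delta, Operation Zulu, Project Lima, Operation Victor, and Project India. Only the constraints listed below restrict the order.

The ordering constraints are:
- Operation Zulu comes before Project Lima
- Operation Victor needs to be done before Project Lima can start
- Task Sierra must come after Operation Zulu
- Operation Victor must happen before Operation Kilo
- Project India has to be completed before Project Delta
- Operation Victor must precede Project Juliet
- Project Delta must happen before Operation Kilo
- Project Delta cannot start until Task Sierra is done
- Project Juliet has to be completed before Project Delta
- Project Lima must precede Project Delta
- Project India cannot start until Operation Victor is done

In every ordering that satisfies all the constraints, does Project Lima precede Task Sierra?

Nothing in the constraints links Project Lima and Task Sierra; they are unordered relative to each other.
A valid ordering placing Task Sierra before Project Lima exists, so the answer is no.

No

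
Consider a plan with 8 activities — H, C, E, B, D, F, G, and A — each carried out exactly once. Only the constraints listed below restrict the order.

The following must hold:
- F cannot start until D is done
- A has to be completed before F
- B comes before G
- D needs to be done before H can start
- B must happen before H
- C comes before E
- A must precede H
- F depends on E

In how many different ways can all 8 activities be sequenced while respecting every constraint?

4 activities have no prerequisites (C, B, D, A), so any of them could come first.
Counting all ways to extend the partial order to a total order gives 792.

792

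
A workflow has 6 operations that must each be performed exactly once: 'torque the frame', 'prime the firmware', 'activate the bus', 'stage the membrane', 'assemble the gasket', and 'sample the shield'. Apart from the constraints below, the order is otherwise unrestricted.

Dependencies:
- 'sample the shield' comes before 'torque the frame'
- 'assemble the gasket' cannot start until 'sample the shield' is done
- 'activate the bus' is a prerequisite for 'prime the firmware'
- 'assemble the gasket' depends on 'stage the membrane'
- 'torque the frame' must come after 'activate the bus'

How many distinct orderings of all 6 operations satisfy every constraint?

61

The operations with no prerequisites are 'activate the bus', 'stage the membrane', 'sample the shield'; any of them can be placed first.
Counting all ways to extend the partial order to a total order gives 61.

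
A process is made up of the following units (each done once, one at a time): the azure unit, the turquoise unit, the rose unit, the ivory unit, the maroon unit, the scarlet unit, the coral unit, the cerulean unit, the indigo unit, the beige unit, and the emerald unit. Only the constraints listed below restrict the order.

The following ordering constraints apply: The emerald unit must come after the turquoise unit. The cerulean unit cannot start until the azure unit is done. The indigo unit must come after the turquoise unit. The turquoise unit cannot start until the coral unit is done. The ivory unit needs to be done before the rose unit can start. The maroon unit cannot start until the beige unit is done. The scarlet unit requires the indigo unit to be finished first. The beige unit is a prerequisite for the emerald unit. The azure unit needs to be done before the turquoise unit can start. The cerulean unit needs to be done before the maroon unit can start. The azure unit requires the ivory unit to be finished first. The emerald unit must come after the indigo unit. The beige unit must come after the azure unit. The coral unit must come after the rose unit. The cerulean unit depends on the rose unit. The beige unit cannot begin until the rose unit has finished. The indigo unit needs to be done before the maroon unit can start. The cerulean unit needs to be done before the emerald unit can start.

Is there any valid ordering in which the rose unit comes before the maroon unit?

Every valid ordering already has the rose unit before the maroon unit (the constraints require it), so in particular at least one does.

Yes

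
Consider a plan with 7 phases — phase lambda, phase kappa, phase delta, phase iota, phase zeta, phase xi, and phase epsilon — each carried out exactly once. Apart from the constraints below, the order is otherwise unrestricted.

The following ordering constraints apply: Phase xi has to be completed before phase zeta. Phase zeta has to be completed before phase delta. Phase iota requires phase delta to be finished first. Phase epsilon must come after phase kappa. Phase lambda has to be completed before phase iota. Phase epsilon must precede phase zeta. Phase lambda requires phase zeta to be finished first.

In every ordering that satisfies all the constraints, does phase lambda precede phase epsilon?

No

The constraints actually force phase epsilon before phase lambda (via phase epsilon → phase zeta → phase lambda), not the other way around.
So phase lambda does not have to come before phase epsilon — it cannot.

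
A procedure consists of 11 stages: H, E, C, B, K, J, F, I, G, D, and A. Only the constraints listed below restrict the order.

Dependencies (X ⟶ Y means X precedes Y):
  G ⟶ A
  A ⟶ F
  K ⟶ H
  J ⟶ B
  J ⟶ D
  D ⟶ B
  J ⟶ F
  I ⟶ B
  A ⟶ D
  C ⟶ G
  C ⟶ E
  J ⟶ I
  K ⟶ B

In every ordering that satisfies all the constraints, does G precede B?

Yes

There is a constraint chain G → A → D → B.
Hence G necessarily comes before B.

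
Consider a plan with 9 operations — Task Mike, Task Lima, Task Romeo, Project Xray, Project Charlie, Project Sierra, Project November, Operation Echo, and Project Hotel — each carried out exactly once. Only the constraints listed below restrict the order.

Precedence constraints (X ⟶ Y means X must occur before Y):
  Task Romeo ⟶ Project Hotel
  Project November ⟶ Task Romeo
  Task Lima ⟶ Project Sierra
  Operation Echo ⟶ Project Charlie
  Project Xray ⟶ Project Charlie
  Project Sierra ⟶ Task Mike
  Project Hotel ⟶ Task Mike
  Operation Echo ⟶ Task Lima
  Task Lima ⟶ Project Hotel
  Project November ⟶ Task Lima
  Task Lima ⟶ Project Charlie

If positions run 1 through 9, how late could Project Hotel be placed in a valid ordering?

The only operation forced after Project Hotel (directly or by a chain) is Task Mike.
With 1 mandatory successor out of 9 operations total, the latest slot for Project Hotel is 9−1 = 8, and it's reachable by doing all non-successors before Project Hotel.

8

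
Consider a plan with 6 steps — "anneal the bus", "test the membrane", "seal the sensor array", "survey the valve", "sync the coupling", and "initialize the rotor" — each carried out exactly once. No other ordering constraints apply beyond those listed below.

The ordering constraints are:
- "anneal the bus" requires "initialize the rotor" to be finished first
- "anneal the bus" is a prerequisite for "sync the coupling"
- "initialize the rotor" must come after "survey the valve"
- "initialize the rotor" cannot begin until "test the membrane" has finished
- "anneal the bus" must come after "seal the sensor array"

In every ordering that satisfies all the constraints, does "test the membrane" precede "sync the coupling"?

Tracing the constraints gives a chain: "test the membrane" → "initialize the rotor" → "anneal the bus" → "sync the coupling".
So "test the membrane" must precede "sync the coupling" in any valid ordering.

Yes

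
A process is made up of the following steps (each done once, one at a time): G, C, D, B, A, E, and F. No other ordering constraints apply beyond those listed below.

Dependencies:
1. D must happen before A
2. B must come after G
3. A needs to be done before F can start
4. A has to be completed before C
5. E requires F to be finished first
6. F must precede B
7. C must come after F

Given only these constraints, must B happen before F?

There is a chain F → B, which puts F before B.
So B does not have to come before F — it cannot.

No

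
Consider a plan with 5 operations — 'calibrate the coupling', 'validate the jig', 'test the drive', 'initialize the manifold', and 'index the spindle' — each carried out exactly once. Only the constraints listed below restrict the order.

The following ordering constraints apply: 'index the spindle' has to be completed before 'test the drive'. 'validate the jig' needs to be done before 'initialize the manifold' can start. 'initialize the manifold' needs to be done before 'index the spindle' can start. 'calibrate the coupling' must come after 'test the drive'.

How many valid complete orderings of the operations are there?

1

Only 'validate the jig' has no prerequisites, so it must go first.
Continuing from there, at each step only one operation has all its prerequisites placed, so the ordering is fully determined — there is exactly 1.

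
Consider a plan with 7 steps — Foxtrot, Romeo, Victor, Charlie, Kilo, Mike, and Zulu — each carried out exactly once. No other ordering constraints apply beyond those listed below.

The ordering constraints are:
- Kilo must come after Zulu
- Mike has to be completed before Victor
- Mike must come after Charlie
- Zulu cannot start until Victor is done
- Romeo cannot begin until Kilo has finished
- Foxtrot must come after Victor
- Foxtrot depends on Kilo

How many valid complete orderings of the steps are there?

2

Only Charlie has no prerequisites, so it must go first.
Counting all ways to extend the partial order to a total order gives 2.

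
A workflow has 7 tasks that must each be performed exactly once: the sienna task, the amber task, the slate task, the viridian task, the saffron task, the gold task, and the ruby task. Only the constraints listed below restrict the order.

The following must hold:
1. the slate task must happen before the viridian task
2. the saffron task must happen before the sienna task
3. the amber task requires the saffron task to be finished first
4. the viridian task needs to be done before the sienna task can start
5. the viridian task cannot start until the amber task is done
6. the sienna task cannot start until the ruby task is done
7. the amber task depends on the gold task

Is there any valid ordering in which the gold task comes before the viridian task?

The constraints force the gold task before the viridian task, so yes — every valid ordering has the gold task earlier.

Yes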